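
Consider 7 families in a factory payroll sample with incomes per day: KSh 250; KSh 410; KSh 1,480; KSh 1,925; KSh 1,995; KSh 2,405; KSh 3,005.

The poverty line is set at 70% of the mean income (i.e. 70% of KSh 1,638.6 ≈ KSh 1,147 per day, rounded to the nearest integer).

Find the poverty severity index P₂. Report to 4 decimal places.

Below the line: KSh 250, KSh 410 (q = 2 of N = 7).
Normalized shortfalls: (1147−250)/1147 = 0.7820; (1147−410)/1147 = 0.6425.
Squared: 0.6116; 0.4129.
Sum = 1.024452; P₂ = 1.024452 / 7 = 0.1464.

0.1464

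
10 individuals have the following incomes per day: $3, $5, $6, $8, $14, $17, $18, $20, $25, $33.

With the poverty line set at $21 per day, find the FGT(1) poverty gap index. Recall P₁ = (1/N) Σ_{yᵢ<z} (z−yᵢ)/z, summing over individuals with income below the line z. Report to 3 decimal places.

Below the line: $3, $5, $6, $8, $14, $17, $18, $20 (q = 8 of N = 10).
Gap ratios (z−y)/z: (21−3)/21 = 0.8571; (21−5)/21 = 0.7619; (21−6)/21 = 0.7143; (21−8)/21 = 0.6190; (21−14)/21 = 0.3333; (21−17)/21 = 0.1905; (21−18)/21 = 0.1429; (21−20)/21 = 0.0476.
Sum of shortfalls = 3.666667; P₁ averages over all N: 3.666667 / 10 = 0.367.

0.367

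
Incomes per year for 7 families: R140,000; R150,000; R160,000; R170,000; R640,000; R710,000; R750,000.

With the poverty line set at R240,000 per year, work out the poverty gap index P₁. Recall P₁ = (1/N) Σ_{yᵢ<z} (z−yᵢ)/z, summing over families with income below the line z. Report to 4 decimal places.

Incomes under z: R140,000, R150,000, R160,000, R170,000 (q = 4 of N = 7).
Relative gaps: (240000−140000)/240000 = 0.4167; (240000−150000)/240000 = 0.3750; (240000−160000)/240000 = 0.3333; (240000−170000)/240000 = 0.2917.
Sum of shortfalls = 1.416667; P₁ averages over all N: 1.416667 / 7 = 0.2024.

0.2024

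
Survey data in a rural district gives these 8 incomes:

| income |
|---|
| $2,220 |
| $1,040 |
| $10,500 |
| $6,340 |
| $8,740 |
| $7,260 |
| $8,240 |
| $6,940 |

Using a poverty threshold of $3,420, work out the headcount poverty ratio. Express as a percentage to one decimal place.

2 of the 8 households have income below $3,420.
H = 2/8 = 25.0%.

25.0%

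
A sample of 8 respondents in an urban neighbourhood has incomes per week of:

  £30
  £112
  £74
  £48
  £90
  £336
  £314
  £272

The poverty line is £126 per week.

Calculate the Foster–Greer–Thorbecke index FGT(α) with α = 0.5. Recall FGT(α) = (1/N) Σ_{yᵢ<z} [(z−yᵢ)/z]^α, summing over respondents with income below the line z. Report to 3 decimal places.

Incomes under z: £30, £48, £74, £90, £112 (q = 5 of N = 8).
Normalized shortfalls: (126−30)/126 = 0.7619; (126−48)/126 = 0.6190; (126−74)/126 = 0.4127; (126−90)/126 = 0.2857; (126−112)/126 = 0.1111.
Raised to α = 0.5: 0.87287; 0.78680; 0.64242; 0.53452; 0.33333.
Sum = 3.169939; FGT(0.5) = 3.169939 / 8 = 0.396.

0.396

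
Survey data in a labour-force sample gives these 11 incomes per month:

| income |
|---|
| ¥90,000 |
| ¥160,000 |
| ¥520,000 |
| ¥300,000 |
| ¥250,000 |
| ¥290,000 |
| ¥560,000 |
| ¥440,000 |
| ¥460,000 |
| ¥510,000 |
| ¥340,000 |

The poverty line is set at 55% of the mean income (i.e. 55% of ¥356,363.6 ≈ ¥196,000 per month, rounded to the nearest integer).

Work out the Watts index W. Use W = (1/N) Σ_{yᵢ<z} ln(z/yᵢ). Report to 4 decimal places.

Poor units: ¥90,000, ¥160,000 (q = 2 of N = 11).
Log gaps: ln(196000/90000) = 0.7783; ln(196000/160000) = 0.2029.
W = 0.981246 / 11 = 0.0892.

0.0892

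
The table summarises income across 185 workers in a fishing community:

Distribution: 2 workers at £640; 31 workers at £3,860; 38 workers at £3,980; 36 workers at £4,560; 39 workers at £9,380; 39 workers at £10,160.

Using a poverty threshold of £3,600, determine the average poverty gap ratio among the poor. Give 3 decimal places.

Incomes under z: 2×£640 (q = 2 of N = 185).
Relative gaps: 0.8222 (×2); sum = 1.644444.
I averages over the q = 2 poor units only: 1.644444 / 2 = 0.822.

0.822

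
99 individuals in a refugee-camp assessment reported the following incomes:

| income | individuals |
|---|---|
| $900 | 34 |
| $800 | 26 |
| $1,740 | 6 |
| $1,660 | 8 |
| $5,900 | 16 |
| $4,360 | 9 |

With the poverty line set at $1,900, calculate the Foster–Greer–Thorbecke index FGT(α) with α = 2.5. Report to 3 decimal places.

Below the line: 26×$800, 34×$900, 8×$1,660, 6×$1,740 (q = 74 of N = 99).
Normalized shortfalls: (1900−800)/1900 = 0.5789 (×26); (1900−900)/1900 = 0.5263 (×34); (1900−1660)/1900 = 0.1263 (×8); (1900−1740)/1900 = 0.0842 (×6).
Raised to α = 2.5: 0.25503 (×26); 0.20096 (×34); 0.00567 (×8); 0.00206 (×6).
Sum = 13.521332; FGT(2.5) = 13.521332 / 99 = 0.137.

0.137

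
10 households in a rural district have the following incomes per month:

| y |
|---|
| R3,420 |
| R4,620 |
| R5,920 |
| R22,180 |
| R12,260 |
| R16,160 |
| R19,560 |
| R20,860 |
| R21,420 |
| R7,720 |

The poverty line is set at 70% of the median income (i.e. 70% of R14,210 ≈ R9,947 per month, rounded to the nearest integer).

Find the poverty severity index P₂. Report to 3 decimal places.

0.093

Poor units: R3,420, R4,620, R5,920, R7,720 (q = 4 of N = 10).
Relative gaps: (9947−3420)/9947 = 0.6562; (9947−4620)/9947 = 0.5355; (9947−5920)/9947 = 0.4048; (9947−7720)/9947 = 0.2239.
Squared: 0.4306; 0.2868; 0.1639; 0.0501.
Sum = 0.931396; P₂ = 0.931396 / 10 = 0.093.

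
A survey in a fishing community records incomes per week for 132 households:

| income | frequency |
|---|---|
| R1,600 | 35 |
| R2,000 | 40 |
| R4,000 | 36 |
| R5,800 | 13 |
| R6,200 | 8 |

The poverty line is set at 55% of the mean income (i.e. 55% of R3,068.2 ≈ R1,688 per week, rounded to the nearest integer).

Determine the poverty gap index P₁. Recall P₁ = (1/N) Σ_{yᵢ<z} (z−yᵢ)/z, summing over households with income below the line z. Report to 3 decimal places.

0.014

Incomes under z: 35×R1,600 (q = 35 of N = 132).
Relative gaps: (1688−1600)/1688 = 0.0521 (×35).
Sum of shortfalls = 1.824645; P₁ averages over all N: 1.824645 / 132 = 0.014.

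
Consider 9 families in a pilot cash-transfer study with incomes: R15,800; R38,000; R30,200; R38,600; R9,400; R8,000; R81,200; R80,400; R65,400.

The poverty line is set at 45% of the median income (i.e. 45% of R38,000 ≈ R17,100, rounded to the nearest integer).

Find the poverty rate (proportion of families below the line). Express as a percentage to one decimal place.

3 of the 9 families have income below R17,100.
H = 3/9 = 33.3%.

33.3%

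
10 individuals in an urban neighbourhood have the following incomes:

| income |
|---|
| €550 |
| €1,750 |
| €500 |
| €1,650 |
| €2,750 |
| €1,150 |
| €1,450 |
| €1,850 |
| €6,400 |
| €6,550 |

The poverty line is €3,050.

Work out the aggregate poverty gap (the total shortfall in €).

Poor units: €500, €550, €1,150, €1,450, €1,650, €1,750, €1,850, €2,750 (q = 8 of N = 10).
Individual gaps: 3050−500 = 2550; 3050−550 = 2500; 3050−1150 = 1900; 3050−1450 = 1600; 3050−1650 = 1400; 3050−1750 = 1300; 3050−1850 = 1200; 3050−2750 = 300.
Aggregate gap = €12,750.

€12,750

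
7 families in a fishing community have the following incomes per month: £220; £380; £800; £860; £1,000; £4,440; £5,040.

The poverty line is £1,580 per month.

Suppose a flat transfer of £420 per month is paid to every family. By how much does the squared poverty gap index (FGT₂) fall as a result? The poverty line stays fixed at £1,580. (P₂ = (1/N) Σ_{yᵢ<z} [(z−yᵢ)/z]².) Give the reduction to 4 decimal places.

Before: below the line — £220, £380, £800, £860, £1,000; squared poverty gap index (FGT₂) = 0.271980.
After the £420 transfer: below the line — £640, £800, £1,220, £1,280, £1,420; squared poverty gap index (FGT₂) = 0.099412.
Reduction = 0.271980 − 0.099412 = 0.1726.

0.1726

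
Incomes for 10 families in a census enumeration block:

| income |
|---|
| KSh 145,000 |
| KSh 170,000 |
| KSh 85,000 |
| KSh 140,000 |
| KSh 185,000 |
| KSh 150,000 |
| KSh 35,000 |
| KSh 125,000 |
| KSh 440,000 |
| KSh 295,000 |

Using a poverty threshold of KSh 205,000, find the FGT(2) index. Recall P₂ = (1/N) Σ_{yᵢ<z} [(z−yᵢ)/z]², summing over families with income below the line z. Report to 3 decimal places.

Incomes under z: KSh 35,000, KSh 85,000, KSh 125,000, KSh 140,000, KSh 145,000, KSh 150,000, KSh 170,000, KSh 185,000 (q = 8 of N = 10).
Gap ratios (z−y)/z: (205000−35000)/205000 = 0.8293; (205000−85000)/205000 = 0.5854; (205000−125000)/205000 = 0.3902; (205000−140000)/205000 = 0.3171; (205000−145000)/205000 = 0.2927; (205000−150000)/205000 = 0.2683; (205000−170000)/205000 = 0.1707; (205000−185000)/205000 = 0.0976.
Squared: 0.6877; 0.3427; 0.1523; 0.1005; 0.0857; 0.0720; 0.0291; 0.0095.
Sum = 1.479477; P₂ = 1.479477 / 10 = 0.148.

0.148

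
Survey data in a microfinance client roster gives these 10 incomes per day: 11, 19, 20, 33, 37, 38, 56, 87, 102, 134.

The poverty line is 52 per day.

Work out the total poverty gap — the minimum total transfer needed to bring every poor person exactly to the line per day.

154

Poor units: 11, 19, 20, 33, 37, 38 (q = 6 of N = 10).
Individual gaps: 52−11 = 41; 52−19 = 33; 52−20 = 32; 52−33 = 19; 52−37 = 15; 52−38 = 14.
Aggregate gap = 154.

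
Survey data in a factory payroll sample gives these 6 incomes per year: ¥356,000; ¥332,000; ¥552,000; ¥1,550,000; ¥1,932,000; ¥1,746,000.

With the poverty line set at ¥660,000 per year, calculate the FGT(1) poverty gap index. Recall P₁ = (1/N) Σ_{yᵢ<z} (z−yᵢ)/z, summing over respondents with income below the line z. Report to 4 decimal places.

Below z: ¥332,000, ¥356,000, ¥552,000 (q = 3 of N = 6).
Gap ratios (z−y)/z: (660000−332000)/660000 = 0.4970; (660000−356000)/660000 = 0.4606; (660000−552000)/660000 = 0.1636.
Σ = 1.121212. Dividing by the full population N = 6 gives P₁ = 0.1869.

0.1869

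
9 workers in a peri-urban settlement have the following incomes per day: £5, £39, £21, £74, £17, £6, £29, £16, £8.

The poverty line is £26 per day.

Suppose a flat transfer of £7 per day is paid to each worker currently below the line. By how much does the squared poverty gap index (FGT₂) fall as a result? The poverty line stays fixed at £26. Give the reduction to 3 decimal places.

Before: below the line — £5, £6, £8, £16, £17, £21; squared poverty gap index (FGT₂) = 0.22535.
After the £7 transfer: below the line — £12, £13, £15, £23, £24; squared poverty gap index (FGT₂) = 0.08202.
Reduction = 0.22535 − 0.08202 = 0.143.

0.143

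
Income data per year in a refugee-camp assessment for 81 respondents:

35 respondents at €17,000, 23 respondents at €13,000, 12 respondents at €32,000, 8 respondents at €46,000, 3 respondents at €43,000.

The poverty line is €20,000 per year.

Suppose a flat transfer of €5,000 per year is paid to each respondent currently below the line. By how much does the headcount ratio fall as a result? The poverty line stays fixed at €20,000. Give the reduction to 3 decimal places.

Before: below the line — 23×€13,000, 35×€17,000; headcount ratio = 0.71605.
After the €5,000 transfer: below the line — 23×€18,000; headcount ratio = 0.28395.
Reduction = 0.71605 − 0.28395 = 0.432.

0.432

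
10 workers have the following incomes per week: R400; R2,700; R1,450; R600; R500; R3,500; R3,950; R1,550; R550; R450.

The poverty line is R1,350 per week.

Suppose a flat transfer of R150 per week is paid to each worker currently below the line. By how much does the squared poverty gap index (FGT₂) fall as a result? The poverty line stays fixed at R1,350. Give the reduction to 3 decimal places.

0.064

Before: below the line — R400, R450, R500, R550, R600; squared poverty gap index (FGT₂) = 0.19959.
After the R150 transfer: below the line — R550, R600, R650, R700, R750; squared poverty gap index (FGT₂) = 0.13580.
Reduction = 0.19959 − 0.13580 = 0.064.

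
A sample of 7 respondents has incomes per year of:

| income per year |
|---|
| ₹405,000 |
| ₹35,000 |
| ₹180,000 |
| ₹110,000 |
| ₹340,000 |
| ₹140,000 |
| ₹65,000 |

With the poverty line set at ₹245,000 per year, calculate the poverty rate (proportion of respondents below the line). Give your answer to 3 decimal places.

0.714

5 of the 7 respondents have income below ₹245,000.
H = 5/7 = 0.714.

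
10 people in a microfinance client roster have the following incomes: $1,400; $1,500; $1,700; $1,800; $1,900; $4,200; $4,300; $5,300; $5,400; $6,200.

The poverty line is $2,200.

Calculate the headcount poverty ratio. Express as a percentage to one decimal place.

5 of the 10 people have income below $2,200.
H = 5/10 = 50.0%.

50.0%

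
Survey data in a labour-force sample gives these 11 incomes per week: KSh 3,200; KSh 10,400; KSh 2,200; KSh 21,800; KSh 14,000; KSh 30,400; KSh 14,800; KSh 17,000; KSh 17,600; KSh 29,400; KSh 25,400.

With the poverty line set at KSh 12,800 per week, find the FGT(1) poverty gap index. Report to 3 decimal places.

Poor units: KSh 2,200, KSh 3,200, KSh 10,400 (q = 3 of N = 11).
Relative gaps: (12800−2200)/12800 = 0.8281; (12800−3200)/12800 = 0.7500; (12800−10400)/12800 = 0.1875.
Sum of shortfalls = 1.765625; P₁ averages over all N: 1.765625 / 11 = 0.161.

0.161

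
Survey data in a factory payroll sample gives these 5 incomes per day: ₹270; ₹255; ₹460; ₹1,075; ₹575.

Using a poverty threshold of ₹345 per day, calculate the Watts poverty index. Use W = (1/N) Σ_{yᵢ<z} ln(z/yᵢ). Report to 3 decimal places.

Incomes under z: ₹255, ₹270 (q = 2 of N = 5).
ln(z/y) terms: ln(345/255) = 0.3023; ln(345/270) = 0.2451.
W = 0.547403 / 5 = 0.109.

0.109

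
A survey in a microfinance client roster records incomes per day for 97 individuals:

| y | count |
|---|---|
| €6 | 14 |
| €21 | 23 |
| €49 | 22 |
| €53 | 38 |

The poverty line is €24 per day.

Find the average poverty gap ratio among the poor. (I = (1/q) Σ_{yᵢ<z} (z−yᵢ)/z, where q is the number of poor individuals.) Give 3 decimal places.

0.361

Incomes under z: 14×€6, 23×€21 (q = 37 of N = 97).
Relative gaps: 0.7500 (×14), 0.1250 (×23); sum = 13.375000.
I averages over the q = 37 poor units only: 13.375000 / 37 = 0.361.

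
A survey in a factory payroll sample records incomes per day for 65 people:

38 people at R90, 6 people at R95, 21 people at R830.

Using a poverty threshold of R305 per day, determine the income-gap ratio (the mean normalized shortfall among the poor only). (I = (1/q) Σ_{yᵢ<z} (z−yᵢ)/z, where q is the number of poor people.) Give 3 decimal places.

0.703

Below z: 38×R90, 6×R95 (q = 44 of N = 65).
Relative gaps: 0.7049 (×38), 0.6885 (×6); sum = 30.918033.
I averages over the q = 44 poor units only: 30.918033 / 44 = 0.703.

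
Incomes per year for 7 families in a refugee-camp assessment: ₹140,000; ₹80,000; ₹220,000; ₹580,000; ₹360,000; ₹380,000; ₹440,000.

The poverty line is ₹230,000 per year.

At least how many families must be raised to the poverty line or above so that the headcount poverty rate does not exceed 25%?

3 of the 7 families are poor, so H = 3/7 = 0.429.
A headcount ratio of at most 25% allows at most ⌊0.25 × 7⌋ = 1 poor families.
So at least 3 − 1 = 2 must be lifted.

2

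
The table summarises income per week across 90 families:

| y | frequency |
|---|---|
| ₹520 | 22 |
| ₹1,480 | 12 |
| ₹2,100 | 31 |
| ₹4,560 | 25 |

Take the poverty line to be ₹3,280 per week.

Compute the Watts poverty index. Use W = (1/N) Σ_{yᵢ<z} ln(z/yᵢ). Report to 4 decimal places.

0.7099

Poor units: 22×₹520, 12×₹1,480, 31×₹2,100 (q = 65 of N = 90).
Log gaps: ln(3280/520) = 1.8418 (×22); ln(3280/1480) = 0.7958 (×12); ln(3280/2100) = 0.4459 (×31).
W = 63.891642 / 90 = 0.7099.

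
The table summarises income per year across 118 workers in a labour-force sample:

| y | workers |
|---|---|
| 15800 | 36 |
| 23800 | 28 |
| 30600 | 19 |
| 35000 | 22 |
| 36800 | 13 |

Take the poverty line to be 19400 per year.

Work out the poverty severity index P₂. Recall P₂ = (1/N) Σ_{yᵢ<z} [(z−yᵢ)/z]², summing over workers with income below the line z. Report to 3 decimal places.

Below z: 36×15800 (q = 36 of N = 118).
Shortfall ratios: (19400−15800)/19400 = 0.1856 (×36).
Squared: 0.0344 (×36).
Sum = 1.239664; P₂ = 1.239664 / 118 = 0.011.

0.011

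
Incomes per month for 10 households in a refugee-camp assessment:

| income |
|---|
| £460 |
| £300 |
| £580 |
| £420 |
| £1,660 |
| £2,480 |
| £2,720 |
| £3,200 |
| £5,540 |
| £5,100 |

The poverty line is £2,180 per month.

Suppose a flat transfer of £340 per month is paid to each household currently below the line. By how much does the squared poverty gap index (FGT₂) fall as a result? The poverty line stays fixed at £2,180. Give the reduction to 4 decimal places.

0.0949

Before: below the line — £300, £420, £460, £580, £1,660; squared poverty gap index (FGT₂) = 0.261358.
After the £340 transfer: below the line — £640, £760, £800, £920, £2,000; squared poverty gap index (FGT₂) = 0.166493.
Reduction = 0.261358 − 0.166493 = 0.0949.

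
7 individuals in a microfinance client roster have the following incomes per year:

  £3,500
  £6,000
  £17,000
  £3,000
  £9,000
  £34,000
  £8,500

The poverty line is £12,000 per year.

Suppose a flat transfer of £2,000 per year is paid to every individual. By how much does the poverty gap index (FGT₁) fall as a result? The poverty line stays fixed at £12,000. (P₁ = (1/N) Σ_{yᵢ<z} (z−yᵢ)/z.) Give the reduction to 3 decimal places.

0.119

Before: below the line — £3,000, £3,500, £6,000, £8,500, £9,000; poverty gap index (FGT₁) = 0.35714.
After the £2,000 transfer: below the line — £5,000, £5,500, £8,000, £10,500, £11,000; poverty gap index (FGT₁) = 0.23810.
Reduction = 0.35714 − 0.23810 = 0.119.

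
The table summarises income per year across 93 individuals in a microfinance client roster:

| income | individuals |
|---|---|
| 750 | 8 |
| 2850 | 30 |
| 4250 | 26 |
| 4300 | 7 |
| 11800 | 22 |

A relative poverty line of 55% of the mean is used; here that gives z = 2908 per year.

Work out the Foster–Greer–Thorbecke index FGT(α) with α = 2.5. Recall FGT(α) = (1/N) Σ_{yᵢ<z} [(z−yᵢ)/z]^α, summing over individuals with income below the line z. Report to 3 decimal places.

Below the line: 8×750, 30×2850 (q = 38 of N = 93).
Gap ratios (z−y)/z: (2908−750)/2908 = 0.7421 (×8); (2908−2850)/2908 = 0.0199 (×30).
Raised to α = 2.5: 0.47440 (×8); 0.00006 (×30).
Sum = 3.796867; FGT(2.5) = 3.796867 / 93 = 0.041.

0.041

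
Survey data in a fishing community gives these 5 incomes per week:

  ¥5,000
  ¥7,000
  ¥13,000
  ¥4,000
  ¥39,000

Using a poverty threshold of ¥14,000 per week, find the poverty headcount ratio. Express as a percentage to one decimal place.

80.0%

4 of the 5 workers have income below ¥14,000.
H = 4/5 = 80.0%.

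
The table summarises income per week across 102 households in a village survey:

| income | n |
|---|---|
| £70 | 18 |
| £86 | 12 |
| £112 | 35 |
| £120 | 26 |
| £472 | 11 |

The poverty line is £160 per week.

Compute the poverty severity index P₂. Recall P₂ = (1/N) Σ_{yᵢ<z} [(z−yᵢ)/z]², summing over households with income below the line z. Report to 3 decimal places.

Poor units: 18×£70, 12×£86, 35×£112, 26×£120 (q = 91 of N = 102).
Relative gaps: (160−70)/160 = 0.5625 (×18); (160−86)/160 = 0.4625 (×12); (160−112)/160 = 0.3000 (×35); (160−120)/160 = 0.2500 (×26).
Squared: 0.3164 (×18); 0.2139 (×12); 0.0900 (×35); 0.0625 (×26).
Sum = 13.037187; P₂ = 13.037187 / 102 = 0.128.

0.128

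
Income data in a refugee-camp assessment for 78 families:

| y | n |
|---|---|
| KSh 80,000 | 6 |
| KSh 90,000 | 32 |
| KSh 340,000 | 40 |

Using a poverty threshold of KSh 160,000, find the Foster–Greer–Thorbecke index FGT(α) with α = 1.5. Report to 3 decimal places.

Incomes under z: 6×KSh 80,000, 32×KSh 90,000 (q = 38 of N = 78).
Normalized shortfalls: (160000−80000)/160000 = 0.5000 (×6); (160000−90000)/160000 = 0.4375 (×32).
Raised to α = 1.5: 0.35355 (×6); 0.28938 (×32).
Sum = 11.381450; FGT(1.5) = 11.381450 / 78 = 0.146.

0.146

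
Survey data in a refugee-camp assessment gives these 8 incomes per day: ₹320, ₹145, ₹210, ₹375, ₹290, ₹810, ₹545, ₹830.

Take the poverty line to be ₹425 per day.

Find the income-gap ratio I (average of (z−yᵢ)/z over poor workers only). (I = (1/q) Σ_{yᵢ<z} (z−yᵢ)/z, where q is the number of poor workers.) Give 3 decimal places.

Incomes under z: ₹145, ₹210, ₹290, ₹320, ₹375 (q = 5 of N = 8).
Shortfall ratios (z−y)/z: 0.6588, 0.5059, 0.3176, 0.2471, 0.1176; sum = 1.847059.
The income-gap ratio divides by q (the poor only): 1.847059 / 5 = 0.369.

0.369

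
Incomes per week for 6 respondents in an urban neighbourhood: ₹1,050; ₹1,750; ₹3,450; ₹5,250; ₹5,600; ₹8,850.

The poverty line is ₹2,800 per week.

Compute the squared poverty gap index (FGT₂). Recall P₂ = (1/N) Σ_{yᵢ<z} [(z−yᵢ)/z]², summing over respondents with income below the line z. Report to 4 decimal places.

Incomes under z: ₹1,050, ₹1,750 (q = 2 of N = 6).
Relative gaps: (2800−1050)/2800 = 0.6250; (2800−1750)/2800 = 0.3750.
Squared: 0.3906; 0.1406.
Sum = 0.531250; P₂ = 0.531250 / 6 = 0.0885.

0.0885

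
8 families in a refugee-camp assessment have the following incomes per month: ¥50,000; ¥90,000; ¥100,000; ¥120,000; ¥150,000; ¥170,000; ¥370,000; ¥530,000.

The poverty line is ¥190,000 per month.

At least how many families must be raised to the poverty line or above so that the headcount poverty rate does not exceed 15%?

Currently q = 6 of N = 8 are below the line (H = 0.750).
A headcount ratio of at most 15% allows at most ⌊0.15 × 8⌋ = 1 poor families.
So at least 6 − 1 = 5 must be lifted.

5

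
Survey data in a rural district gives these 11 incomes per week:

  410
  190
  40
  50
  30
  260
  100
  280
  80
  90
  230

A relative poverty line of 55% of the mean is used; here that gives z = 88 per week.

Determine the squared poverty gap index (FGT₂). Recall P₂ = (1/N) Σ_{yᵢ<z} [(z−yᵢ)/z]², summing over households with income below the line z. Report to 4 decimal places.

0.0842

Below the line: 30, 40, 50, 80 (q = 4 of N = 11).
Relative gaps: (88−30)/88 = 0.6591; (88−40)/88 = 0.5455; (88−50)/88 = 0.4318; (88−80)/88 = 0.0909.
Squared: 0.4344; 0.2975; 0.1865; 0.0083.
Sum = 0.926653; P₂ = 0.926653 / 11 = 0.0842.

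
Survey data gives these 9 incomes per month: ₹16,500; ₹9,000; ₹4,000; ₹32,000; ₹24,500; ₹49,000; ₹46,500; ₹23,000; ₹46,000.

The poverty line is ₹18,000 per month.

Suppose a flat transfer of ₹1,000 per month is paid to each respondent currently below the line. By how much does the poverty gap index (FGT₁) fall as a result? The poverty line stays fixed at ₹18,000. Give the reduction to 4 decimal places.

0.0185

Before: below the line — ₹4,000, ₹9,000, ₹16,500; poverty gap index (FGT₁) = 0.151235.
After the ₹1,000 transfer: below the line — ₹5,000, ₹10,000, ₹17,500; poverty gap index (FGT₁) = 0.132716.
Reduction = 0.151235 − 0.132716 = 0.0185.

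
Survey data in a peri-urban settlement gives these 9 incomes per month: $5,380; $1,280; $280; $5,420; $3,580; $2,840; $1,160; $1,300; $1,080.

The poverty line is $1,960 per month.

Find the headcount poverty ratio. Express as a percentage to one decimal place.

5 of the 9 families have income below $1,960.
H = 5/9 = 55.6%.

55.6%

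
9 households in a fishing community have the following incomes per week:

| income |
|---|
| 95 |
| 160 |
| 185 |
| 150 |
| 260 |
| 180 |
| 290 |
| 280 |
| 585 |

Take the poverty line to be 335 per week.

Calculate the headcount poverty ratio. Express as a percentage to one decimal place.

88.9%

8 of the 9 households have income below 335.
H = 8/9 = 88.9%.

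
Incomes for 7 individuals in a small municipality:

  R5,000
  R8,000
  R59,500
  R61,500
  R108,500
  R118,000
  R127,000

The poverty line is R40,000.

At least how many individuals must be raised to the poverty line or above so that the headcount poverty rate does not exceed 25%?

2 of the 7 individuals are poor, so H = 2/7 = 0.286.
A headcount ratio of at most 25% allows at most ⌊0.25 × 7⌋ = 1 poor individuals.
So at least 2 − 1 = 1 must be lifted.

1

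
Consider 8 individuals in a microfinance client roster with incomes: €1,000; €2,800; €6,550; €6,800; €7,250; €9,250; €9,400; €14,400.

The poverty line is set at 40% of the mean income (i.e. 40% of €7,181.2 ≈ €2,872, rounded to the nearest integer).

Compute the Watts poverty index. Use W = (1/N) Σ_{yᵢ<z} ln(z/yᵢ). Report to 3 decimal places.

Poor units: €1,000, €2,800 (q = 2 of N = 8).
Log shortfalls: ln(2872/1000) = 1.0550; ln(2872/2800) = 0.0254.
W = 1.080398 / 8 = 0.135.

0.135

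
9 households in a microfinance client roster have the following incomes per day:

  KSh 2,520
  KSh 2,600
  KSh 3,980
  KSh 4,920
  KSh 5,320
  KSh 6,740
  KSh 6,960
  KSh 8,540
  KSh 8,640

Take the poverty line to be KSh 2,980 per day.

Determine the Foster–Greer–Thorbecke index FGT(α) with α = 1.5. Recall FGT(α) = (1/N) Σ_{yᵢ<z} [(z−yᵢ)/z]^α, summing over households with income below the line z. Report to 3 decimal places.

0.012

Poor units: KSh 2,520, KSh 2,600 (q = 2 of N = 9).
Gap ratios (z−y)/z: (2980−2520)/2980 = 0.1544; (2980−2600)/2980 = 0.1275.
Raised to α = 1.5: 0.06065; 0.04554.
Sum = 0.106183; FGT(1.5) = 0.106183 / 9 = 0.012.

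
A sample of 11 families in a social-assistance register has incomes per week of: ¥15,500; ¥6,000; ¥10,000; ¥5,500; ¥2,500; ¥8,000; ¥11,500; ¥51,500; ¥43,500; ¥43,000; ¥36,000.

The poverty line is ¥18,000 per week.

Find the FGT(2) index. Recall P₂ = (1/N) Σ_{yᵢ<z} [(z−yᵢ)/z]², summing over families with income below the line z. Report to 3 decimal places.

Poor units: ¥2,500, ¥5,500, ¥6,000, ¥8,000, ¥10,000, ¥11,500, ¥15,500 (q = 7 of N = 11).
Relative gaps: (18000−2500)/18000 = 0.8611; (18000−5500)/18000 = 0.6944; (18000−6000)/18000 = 0.6667; (18000−8000)/18000 = 0.5556; (18000−10000)/18000 = 0.4444; (18000−11500)/18000 = 0.3611; (18000−15500)/18000 = 0.1389.
Squared: 0.7415; 0.4823; 0.4444; 0.3086; 0.1975; 0.1304; 0.0193.
Sum = 2.324074; P₂ = 2.324074 / 11 = 0.211.

0.211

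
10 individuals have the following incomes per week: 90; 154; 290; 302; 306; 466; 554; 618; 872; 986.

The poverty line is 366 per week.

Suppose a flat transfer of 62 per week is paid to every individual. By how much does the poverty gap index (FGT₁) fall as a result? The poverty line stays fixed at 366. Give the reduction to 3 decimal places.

0.084

Before: below the line — 90, 154, 290, 302, 306; poverty gap index (FGT₁) = 0.18798.
After the 62 transfer: below the line — 152, 216, 352, 364; poverty gap index (FGT₁) = 0.10383.
Reduction = 0.18798 − 0.10383 = 0.084.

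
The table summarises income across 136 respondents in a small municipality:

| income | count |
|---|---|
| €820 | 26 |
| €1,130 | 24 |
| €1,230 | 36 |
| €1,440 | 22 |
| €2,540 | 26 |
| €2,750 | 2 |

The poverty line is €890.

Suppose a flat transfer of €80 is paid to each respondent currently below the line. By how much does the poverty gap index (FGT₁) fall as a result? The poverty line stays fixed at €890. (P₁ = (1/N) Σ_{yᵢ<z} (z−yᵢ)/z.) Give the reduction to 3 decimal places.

0.015

Before: below the line — 26×€820; poverty gap index (FGT₁) = 0.01504.
After the €80 transfer: below the line — none; poverty gap index (FGT₁) = 0.00000.
Reduction = 0.01504 − 0.00000 = 0.015.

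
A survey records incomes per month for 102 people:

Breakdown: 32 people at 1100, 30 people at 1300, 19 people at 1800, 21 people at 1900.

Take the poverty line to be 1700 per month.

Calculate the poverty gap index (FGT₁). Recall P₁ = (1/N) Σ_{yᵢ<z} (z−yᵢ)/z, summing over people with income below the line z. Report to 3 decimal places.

0.180

Below z: 32×1100, 30×1300 (q = 62 of N = 102).
Shortfall ratios: (1700−1100)/1700 = 0.3529 (×32); (1700−1300)/1700 = 0.2353 (×30).
Sum of shortfalls = 18.352941; P₁ averages over all N: 18.352941 / 102 = 0.180.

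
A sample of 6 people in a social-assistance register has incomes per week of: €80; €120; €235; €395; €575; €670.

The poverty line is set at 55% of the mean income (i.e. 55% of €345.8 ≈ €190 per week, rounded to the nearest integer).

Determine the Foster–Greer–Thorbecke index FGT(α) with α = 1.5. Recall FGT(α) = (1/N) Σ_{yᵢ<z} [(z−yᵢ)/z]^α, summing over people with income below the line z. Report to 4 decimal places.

Poor units: €80, €120 (q = 2 of N = 6).
Gap ratios (z−y)/z: (190−80)/190 = 0.5789; (190−120)/190 = 0.3684.
Raised to α = 1.5: 0.44051; 0.22362.
Sum = 0.664136; FGT(1.5) = 0.664136 / 6 = 0.1107.

0.1107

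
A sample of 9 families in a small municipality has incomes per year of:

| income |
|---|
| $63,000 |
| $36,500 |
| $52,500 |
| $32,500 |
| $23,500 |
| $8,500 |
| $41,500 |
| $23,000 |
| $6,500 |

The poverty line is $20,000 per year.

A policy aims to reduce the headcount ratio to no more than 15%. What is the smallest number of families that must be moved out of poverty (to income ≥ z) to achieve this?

1

2 of the 9 families are poor, so H = 2/9 = 0.222.
A headcount ratio of at most 15% allows at most ⌊0.15 × 9⌋ = 1 poor families.
So at least 2 − 1 = 1 must be lifted.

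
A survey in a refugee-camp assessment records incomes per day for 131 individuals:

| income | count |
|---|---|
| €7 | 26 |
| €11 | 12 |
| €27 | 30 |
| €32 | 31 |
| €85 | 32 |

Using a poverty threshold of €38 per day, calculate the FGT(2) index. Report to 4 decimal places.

Incomes under z: 26×€7, 12×€11, 30×€27, 31×€32 (q = 99 of N = 131).
Relative gaps: (38−7)/38 = 0.8158 (×26); (38−11)/38 = 0.7105 (×12); (38−27)/38 = 0.2895 (×30); (38−32)/38 = 0.1579 (×31).
Squared: 0.6655 (×26); 0.5048 (×12); 0.0838 (×30); 0.0249 (×31).
Sum = 26.648199; P₂ = 26.648199 / 131 = 0.2034.

0.2034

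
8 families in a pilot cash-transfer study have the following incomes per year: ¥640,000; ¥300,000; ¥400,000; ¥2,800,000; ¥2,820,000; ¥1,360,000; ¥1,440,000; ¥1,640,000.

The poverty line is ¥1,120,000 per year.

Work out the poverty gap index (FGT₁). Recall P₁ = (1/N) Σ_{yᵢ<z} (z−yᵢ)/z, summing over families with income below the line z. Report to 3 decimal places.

Below the line: ¥300,000, ¥400,000, ¥640,000 (q = 3 of N = 8).
Shortfall ratios: (1120000−300000)/1120000 = 0.7321; (1120000−400000)/1120000 = 0.6429; (1120000−640000)/1120000 = 0.4286.
Sum of shortfalls = 1.803571; P₁ averages over all N: 1.803571 / 8 = 0.225.

0.225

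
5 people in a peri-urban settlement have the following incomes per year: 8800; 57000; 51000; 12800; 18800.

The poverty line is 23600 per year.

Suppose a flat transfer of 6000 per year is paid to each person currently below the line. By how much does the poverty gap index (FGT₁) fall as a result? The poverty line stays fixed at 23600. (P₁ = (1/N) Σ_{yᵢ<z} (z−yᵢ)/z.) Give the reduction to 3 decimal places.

Before: below the line — 8800, 12800, 18800; poverty gap index (FGT₁) = 0.25763.
After the 6000 transfer: below the line — 14800, 18800; poverty gap index (FGT₁) = 0.11525.
Reduction = 0.25763 − 0.11525 = 0.142.

0.142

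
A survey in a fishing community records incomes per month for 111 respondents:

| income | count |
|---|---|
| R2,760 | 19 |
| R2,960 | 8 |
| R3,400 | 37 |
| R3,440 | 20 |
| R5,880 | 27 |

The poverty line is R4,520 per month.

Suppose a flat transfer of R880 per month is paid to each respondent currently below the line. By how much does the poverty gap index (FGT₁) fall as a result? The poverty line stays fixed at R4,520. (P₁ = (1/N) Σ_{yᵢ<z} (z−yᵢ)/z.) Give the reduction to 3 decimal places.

Before: below the line — 19×R2,760, 8×R2,960, 37×R3,400, 20×R3,440; poverty gap index (FGT₁) = 0.21717.
After the R880 transfer: below the line — 19×R3,640, 8×R3,840, 37×R4,280, 20×R4,320; poverty gap index (FGT₁) = 0.06984.
Reduction = 0.21717 − 0.06984 = 0.147.

0.147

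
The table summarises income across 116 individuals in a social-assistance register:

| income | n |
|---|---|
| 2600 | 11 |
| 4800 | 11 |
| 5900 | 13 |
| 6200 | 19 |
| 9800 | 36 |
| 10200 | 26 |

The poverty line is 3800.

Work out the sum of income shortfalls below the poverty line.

13200

Below the line: 11×2600 (q = 11 of N = 116).
Individual gaps: 11×(3800−2600) = 13200.
Aggregate gap = 13200.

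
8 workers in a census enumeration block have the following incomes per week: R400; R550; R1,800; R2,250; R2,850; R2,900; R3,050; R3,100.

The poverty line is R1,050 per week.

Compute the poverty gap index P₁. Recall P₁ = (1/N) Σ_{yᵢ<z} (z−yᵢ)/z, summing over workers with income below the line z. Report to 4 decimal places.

0.1369

Below z: R400, R550 (q = 2 of N = 8).
Gap ratios (z−y)/z: (1050−400)/1050 = 0.6190; (1050−550)/1050 = 0.4762.
Σ = 1.095238. Dividing by the full population N = 8 gives P₁ = 0.1369.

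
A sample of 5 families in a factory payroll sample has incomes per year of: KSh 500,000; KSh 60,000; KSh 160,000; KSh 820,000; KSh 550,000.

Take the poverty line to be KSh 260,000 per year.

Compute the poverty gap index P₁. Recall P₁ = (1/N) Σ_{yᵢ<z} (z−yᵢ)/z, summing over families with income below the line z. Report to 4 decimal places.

0.2308

Below the line: KSh 60,000, KSh 160,000 (q = 2 of N = 5).
Gap ratios (z−y)/z: (260000−60000)/260000 = 0.7692; (260000−160000)/260000 = 0.3846.
Σ = 1.153846. Dividing by the full population N = 5 gives P₁ = 0.2308.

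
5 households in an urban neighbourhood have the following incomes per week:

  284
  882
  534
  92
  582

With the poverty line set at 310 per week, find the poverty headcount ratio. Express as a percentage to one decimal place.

2 of the 5 households have income below 310.
H = 2/5 = 40.0%.

40.0%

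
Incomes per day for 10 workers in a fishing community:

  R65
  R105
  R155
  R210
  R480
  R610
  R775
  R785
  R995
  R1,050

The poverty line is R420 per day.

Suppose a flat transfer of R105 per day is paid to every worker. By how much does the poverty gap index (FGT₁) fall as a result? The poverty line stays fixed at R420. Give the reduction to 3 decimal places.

0.100

Before: below the line — R65, R105, R155, R210; poverty gap index (FGT₁) = 0.27262.
After the R105 transfer: below the line — R170, R210, R260, R315; poverty gap index (FGT₁) = 0.17262.
Reduction = 0.27262 − 0.17262 = 0.100.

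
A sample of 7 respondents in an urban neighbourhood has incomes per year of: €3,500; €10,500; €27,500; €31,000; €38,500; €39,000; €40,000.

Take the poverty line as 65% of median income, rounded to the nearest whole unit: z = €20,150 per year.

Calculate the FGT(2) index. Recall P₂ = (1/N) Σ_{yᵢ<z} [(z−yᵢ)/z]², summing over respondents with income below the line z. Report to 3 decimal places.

Poor units: €3,500, €10,500 (q = 2 of N = 7).
Shortfall ratios: (20150−3500)/20150 = 0.8263; (20150−10500)/20150 = 0.4789.
Squared: 0.6828; 0.2294.
Sum = 0.912129; P₂ = 0.912129 / 7 = 0.130.

0.130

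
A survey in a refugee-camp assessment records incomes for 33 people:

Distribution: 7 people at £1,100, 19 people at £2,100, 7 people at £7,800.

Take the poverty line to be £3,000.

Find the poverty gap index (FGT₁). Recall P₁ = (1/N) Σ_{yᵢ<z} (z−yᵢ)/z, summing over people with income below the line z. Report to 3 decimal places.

Incomes under z: 7×£1,100, 19×£2,100 (q = 26 of N = 33).
Relative gaps: (3000−1100)/3000 = 0.6333 (×7); (3000−2100)/3000 = 0.3000 (×19).
Sum of shortfalls = 10.133333; P₁ averages over all N: 10.133333 / 33 = 0.307.

0.307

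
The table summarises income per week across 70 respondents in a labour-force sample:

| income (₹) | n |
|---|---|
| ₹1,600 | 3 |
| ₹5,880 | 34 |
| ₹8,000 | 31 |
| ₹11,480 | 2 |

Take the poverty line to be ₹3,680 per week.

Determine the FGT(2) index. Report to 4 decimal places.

Below the line: 3×₹1,600 (q = 3 of N = 70).
Shortfall ratios: (3680−1600)/3680 = 0.5652 (×3).
Squared: 0.3195 (×3).
Sum = 0.958412; P₂ = 0.958412 / 70 = 0.0137.

0.0137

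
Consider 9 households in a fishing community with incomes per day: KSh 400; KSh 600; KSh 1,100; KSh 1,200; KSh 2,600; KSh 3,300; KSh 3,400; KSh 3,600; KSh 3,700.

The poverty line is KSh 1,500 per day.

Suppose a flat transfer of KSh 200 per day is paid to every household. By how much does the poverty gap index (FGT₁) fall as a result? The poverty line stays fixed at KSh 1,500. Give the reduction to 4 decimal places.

Before: below the line — KSh 400, KSh 600, KSh 1,100, KSh 1,200; poverty gap index (FGT₁) = 0.200000.
After the KSh 200 transfer: below the line — KSh 600, KSh 800, KSh 1,300, KSh 1,400; poverty gap index (FGT₁) = 0.140741.
Reduction = 0.200000 − 0.140741 = 0.0593.

0.0593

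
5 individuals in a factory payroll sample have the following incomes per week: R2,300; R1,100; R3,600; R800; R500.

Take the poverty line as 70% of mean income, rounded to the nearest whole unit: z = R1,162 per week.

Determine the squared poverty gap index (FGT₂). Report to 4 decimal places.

0.0849

Below the line: R500, R800, R1,100 (q = 3 of N = 5).
Normalized shortfalls: (1162−500)/1162 = 0.5697; (1162−800)/1162 = 0.3115; (1162−1100)/1162 = 0.0534.
Squared: 0.3246; 0.0971; 0.0028.
Sum = 0.424466; P₂ = 0.424466 / 5 = 0.0849.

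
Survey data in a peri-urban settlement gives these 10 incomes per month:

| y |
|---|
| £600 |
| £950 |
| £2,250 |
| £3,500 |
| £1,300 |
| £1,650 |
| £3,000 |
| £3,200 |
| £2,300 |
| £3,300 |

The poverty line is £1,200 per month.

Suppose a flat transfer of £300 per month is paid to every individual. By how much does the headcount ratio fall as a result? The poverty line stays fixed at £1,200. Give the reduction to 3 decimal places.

0.100

Before: below the line — £600, £950; headcount ratio = 0.20000.
After the £300 transfer: below the line — £900; headcount ratio = 0.10000.
Reduction = 0.20000 − 0.10000 = 0.100.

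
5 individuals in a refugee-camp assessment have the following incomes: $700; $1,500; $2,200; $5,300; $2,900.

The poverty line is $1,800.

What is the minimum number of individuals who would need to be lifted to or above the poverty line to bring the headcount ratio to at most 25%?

Currently q = 2 of N = 5 are below the line (H = 0.400).
A headcount ratio of at most 25% allows at most ⌊0.25 × 5⌋ = 1 poor individuals.
So at least 2 − 1 = 1 must be lifted.

1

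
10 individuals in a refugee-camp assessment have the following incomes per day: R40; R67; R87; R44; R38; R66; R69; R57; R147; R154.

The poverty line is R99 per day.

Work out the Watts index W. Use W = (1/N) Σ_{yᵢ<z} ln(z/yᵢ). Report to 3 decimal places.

0.451

Incomes under z: R38, R40, R44, R57, R66, R67, R69, R87 (q = 8 of N = 10).
ln(z/y) terms: ln(99/38) = 0.9575; ln(99/40) = 0.9062; ln(99/44) = 0.8109; ln(99/57) = 0.5521; ln(99/66) = 0.4055; ln(99/67) = 0.3904; ln(99/69) = 0.3610; ln(99/87) = 0.1292.
W = 4.512890 / 10 = 0.451.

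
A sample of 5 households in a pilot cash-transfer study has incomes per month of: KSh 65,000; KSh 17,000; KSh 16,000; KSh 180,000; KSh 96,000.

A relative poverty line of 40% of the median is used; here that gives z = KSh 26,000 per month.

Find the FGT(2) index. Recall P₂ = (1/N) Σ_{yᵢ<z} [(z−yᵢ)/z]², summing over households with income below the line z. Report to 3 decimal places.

Below z: KSh 16,000, KSh 17,000 (q = 2 of N = 5).
Normalized shortfalls: (26000−16000)/26000 = 0.3846; (26000−17000)/26000 = 0.3462.
Squared: 0.1479; 0.1198.
Sum = 0.267751; P₂ = 0.267751 / 5 = 0.054.

0.054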